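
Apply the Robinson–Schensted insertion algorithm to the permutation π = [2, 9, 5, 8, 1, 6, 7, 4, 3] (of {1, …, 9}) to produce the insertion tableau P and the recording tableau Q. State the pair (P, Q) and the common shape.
P = [1, 3, 6, 7] / [2, 4] / [5] / [8] / [9];  Q = [1, 2, 4, 7] / [3, 6] / [5] / [8] / [9];  common shape = (4, 2, 1, 1, 1)

Row-insert the values π_1, π_2, … into P one at a time, bumping the leftmost entry strictly greater than the inserted value down to the next row. The recording tableau Q records, in position (i, j), the step at which that cell was added to P.
  Insert 2 (step 1): P = [2];  Q = [1]
  Insert 9 (step 2): P = [2, 9];  Q = [1, 2]
  Insert 5 (step 3): P = [2, 5] / [9];  Q = [1, 2] / [3]
  Insert 8 (step 4): P = [2, 5, 8] / [9];  Q = [1, 2, 4] / [3]
  Insert 1 (step 5): P = [1, 5, 8] / [2] / [9];  Q = [1, 2, 4] / [3] / [5]
  Insert 6 (step 6): P = [1, 5, 6] / [2, 8] / [9];  Q = [1, 2, 4] / [3, 6] / [5]
  Insert 7 (step 7): P = [1, 5, 6, 7] / [2, 8] / [9];  Q = [1, 2, 4, 7] / [3, 6] / [5]
  Insert 4 (step 8): P = [1, 4, 6, 7] / [2, 5] / [8] / [9];  Q = [1, 2, 4, 7] / [3, 6] / [5] / [8]
  Insert 3 (step 9): P = [1, 3, 6, 7] / [2, 4] / [5] / [8] / [9];  Q = [1, 2, 4, 7] / [3, 6] / [5] / [8] / [9]
Final shape: (4, 2, 1, 1, 1).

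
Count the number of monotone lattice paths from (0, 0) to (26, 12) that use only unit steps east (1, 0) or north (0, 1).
Number of paths = 2707475148

A monotone lattice path from (0, 0) to (26, 12) consists of 26 east steps and 12 north steps in some order, so it is determined by which 26 of the 38 steps are east. The count is C(38, 26) = 2707475148.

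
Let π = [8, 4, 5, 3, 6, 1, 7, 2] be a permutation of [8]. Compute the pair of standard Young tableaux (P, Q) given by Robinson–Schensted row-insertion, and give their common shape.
P = [1, 2, 6, 7] / [3, 5] / [4] / [8];  Q = [1, 3, 5, 7] / [2, 8] / [4] / [6];  common shape = (4, 2, 1, 1)

Row-insert the values π_1, π_2, … into P one at a time, bumping the leftmost entry strictly greater than the inserted value down to the next row. The recording tableau Q records, in position (i, j), the step at which that cell was added to P.
  Insert 8 (step 1): P = [8];  Q = [1]
  Insert 4 (step 2): P = [4] / [8];  Q = [1] / [2]
  Insert 5 (step 3): P = [4, 5] / [8];  Q = [1, 3] / [2]
  Insert 3 (step 4): P = [3, 5] / [4] / [8];  Q = [1, 3] / [2] / [4]
  Insert 6 (step 5): P = [3, 5, 6] / [4] / [8];  Q = [1, 3, 5] / [2] / [4]
  Insert 1 (step 6): P = [1, 5, 6] / [3] / [4] / [8];  Q = [1, 3, 5] / [2] / [4] / [6]
  Insert 7 (step 7): P = [1, 5, 6, 7] / [3] / [4] / [8];  Q = [1, 3, 5, 7] / [2] / [4] / [6]
  Insert 2 (step 8): P = [1, 2, 6, 7] / [3, 5] / [4] / [8];  Q = [1, 3, 5, 7] / [2, 8] / [4] / [6]
Final shape: (4, 2, 1, 1).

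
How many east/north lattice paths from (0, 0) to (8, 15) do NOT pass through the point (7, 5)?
Number of paths = 481602

Total paths from (0, 0) to (8, 15): C(23, 8) = 490314. Paths through (7, 5): (paths (0, 0) → (7, 5)) × (paths (7, 5) → (8, 15)) = C(12, 7) · C(11, 1) = 792 · 11 = 8712. Avoidance count = 490314 − 8712 = 481602.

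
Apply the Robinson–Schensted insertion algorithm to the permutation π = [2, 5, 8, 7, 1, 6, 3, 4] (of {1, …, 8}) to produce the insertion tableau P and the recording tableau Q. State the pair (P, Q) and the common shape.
P = [1, 3, 4] / [2, 5, 6] / [7] / [8];  Q = [1, 2, 3] / [4, 6, 8] / [5] / [7];  common shape = (3, 3, 1, 1)

Row-insert the values π_1, π_2, … into P one at a time, bumping the leftmost entry strictly greater than the inserted value down to the next row. The recording tableau Q records, in position (i, j), the step at which that cell was added to P.
  Insert 2 (step 1): P = [2];  Q = [1]
  Insert 5 (step 2): P = [2, 5];  Q = [1, 2]
  Insert 8 (step 3): P = [2, 5, 8];  Q = [1, 2, 3]
  Insert 7 (step 4): P = [2, 5, 7] / [8];  Q = [1, 2, 3] / [4]
  Insert 1 (step 5): P = [1, 5, 7] / [2] / [8];  Q = [1, 2, 3] / [4] / [5]
  Insert 6 (step 6): P = [1, 5, 6] / [2, 7] / [8];  Q = [1, 2, 3] / [4, 6] / [5]
  Insert 3 (step 7): P = [1, 3, 6] / [2, 5] / [7] / [8];  Q = [1, 2, 3] / [4, 6] / [5] / [7]
  Insert 4 (step 8): P = [1, 3, 4] / [2, 5, 6] / [7] / [8];  Q = [1, 2, 3] / [4, 6, 8] / [5] / [7]
Final shape: (3, 3, 1, 1).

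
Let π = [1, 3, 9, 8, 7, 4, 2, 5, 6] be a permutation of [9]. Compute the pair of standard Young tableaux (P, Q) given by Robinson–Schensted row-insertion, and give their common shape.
P = [1, 2, 4, 5, 6] / [3] / [7] / [8] / [9];  Q = [1, 2, 3, 8, 9] / [4] / [5] / [6] / [7];  common shape = (5, 1, 1, 1, 1)

Row-insert the values π_1, π_2, … into P one at a time, bumping the leftmost entry strictly greater than the inserted value down to the next row. The recording tableau Q records, in position (i, j), the step at which that cell was added to P.
  Insert 1 (step 1): P = [1];  Q = [1]
  Insert 3 (step 2): P = [1, 3];  Q = [1, 2]
  Insert 9 (step 3): P = [1, 3, 9];  Q = [1, 2, 3]
  Insert 8 (step 4): P = [1, 3, 8] / [9];  Q = [1, 2, 3] / [4]
  Insert 7 (step 5): P = [1, 3, 7] / [8] / [9];  Q = [1, 2, 3] / [4] / [5]
  Insert 4 (step 6): P = [1, 3, 4] / [7] / [8] / [9];  Q = [1, 2, 3] / [4] / [5] / [6]
  Insert 2 (step 7): P = [1, 2, 4] / [3] / [7] / [8] / [9];  Q = [1, 2, 3] / [4] / [5] / [6] / [7]
  Insert 5 (step 8): P = [1, 2, 4, 5] / [3] / [7] / [8] / [9];  Q = [1, 2, 3, 8] / [4] / [5] / [6] / [7]
  Insert 6 (step 9): P = [1, 2, 4, 5, 6] / [3] / [7] / [8] / [9];  Q = [1, 2, 3, 8, 9] / [4] / [5] / [6] / [7]
Final shape: (5, 1, 1, 1, 1).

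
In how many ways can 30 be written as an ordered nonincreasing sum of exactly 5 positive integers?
p(30, 5 parts) = 377

Partitions of n into exactly k parts are in bijection with partitions of n − k into at most k parts (subtract 1 from each part). So p(30, exactly 5) = p(25, parts ≤ 5). Computing via the recurrence p(m, j) = p(m, j−1) + p(m−j, j) gives 377.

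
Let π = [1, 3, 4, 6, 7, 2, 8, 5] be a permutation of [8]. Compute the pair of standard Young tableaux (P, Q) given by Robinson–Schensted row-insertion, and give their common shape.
P = [1, 2, 4, 5, 7, 8] / [3, 6];  Q = [1, 2, 3, 4, 5, 7] / [6, 8];  common shape = (6, 2)

Row-insert the values π_1, π_2, … into P one at a time, bumping the leftmost entry strictly greater than the inserted value down to the next row. The recording tableau Q records, in position (i, j), the step at which that cell was added to P.
  Insert 1 (step 1): P = [1];  Q = [1]
  Insert 3 (step 2): P = [1, 3];  Q = [1, 2]
  Insert 4 (step 3): P = [1, 3, 4];  Q = [1, 2, 3]
  Insert 6 (step 4): P = [1, 3, 4, 6];  Q = [1, 2, 3, 4]
  Insert 7 (step 5): P = [1, 3, 4, 6, 7];  Q = [1, 2, 3, 4, 5]
  Insert 2 (step 6): P = [1, 2, 4, 6, 7] / [3];  Q = [1, 2, 3, 4, 5] / [6]
  Insert 8 (step 7): P = [1, 2, 4, 6, 7, 8] / [3];  Q = [1, 2, 3, 4, 5, 7] / [6]
  Insert 5 (step 8): P = [1, 2, 4, 5, 7, 8] / [3, 6];  Q = [1, 2, 3, 4, 5, 7] / [6, 8]
Final shape: (6, 2).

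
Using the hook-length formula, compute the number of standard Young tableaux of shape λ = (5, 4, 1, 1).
# SYT of shape (5, 4, 1, 1) = 1155

Hook-length formula: f^λ = n! / Π hook(c), product over all cells c of the Young diagram. For λ = (5, 4, 1, 1), n = 11 boxes. Hook lengths by row (left-to-right, top-to-bottom): [8, 5, 4, 3, 1]; [6, 3, 2, 1]; [2]; [1]. Product of hooks = 34560. So f^λ = 11! / 34560 = 39916800 / 34560 = 1155.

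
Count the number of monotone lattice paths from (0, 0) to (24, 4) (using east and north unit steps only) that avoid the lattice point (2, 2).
Number of paths = 18819

Total paths from (0, 0) to (24, 4): C(28, 24) = 20475. Paths through (2, 2): (paths (0, 0) → (2, 2)) × (paths (2, 2) → (24, 4)) = C(4, 2) · C(24, 22) = 6 · 276 = 1656. Avoidance count = 20475 − 1656 = 18819.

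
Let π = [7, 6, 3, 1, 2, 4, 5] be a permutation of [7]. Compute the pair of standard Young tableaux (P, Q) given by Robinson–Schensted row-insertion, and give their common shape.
P = [1, 2, 4, 5] / [3] / [6] / [7];  Q = [1, 5, 6, 7] / [2] / [3] / [4];  common shape = (4, 1, 1, 1)

Row-insert the values π_1, π_2, … into P one at a time, bumping the leftmost entry strictly greater than the inserted value down to the next row. The recording tableau Q records, in position (i, j), the step at which that cell was added to P.
  Insert 7 (step 1): P = [7];  Q = [1]
  Insert 6 (step 2): P = [6] / [7];  Q = [1] / [2]
  Insert 3 (step 3): P = [3] / [6] / [7];  Q = [1] / [2] / [3]
  Insert 1 (step 4): P = [1] / [3] / [6] / [7];  Q = [1] / [2] / [3] / [4]
  Insert 2 (step 5): P = [1, 2] / [3] / [6] / [7];  Q = [1, 5] / [2] / [3] / [4]
  Insert 4 (step 6): P = [1, 2, 4] / [3] / [6] / [7];  Q = [1, 5, 6] / [2] / [3] / [4]
  Insert 5 (step 7): P = [1, 2, 4, 5] / [3] / [6] / [7];  Q = [1, 5, 6, 7] / [2] / [3] / [4]
Final shape: (4, 1, 1, 1).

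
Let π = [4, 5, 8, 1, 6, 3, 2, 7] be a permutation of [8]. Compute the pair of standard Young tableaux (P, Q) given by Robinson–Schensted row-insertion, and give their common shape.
P = [1, 2, 6, 7] / [3, 5] / [4] / [8];  Q = [1, 2, 3, 8] / [4, 5] / [6] / [7];  common shape = (4, 2, 1, 1)

Row-insert the values π_1, π_2, … into P one at a time, bumping the leftmost entry strictly greater than the inserted value down to the next row. The recording tableau Q records, in position (i, j), the step at which that cell was added to P.
  Insert 4 (step 1): P = [4];  Q = [1]
  Insert 5 (step 2): P = [4, 5];  Q = [1, 2]
  Insert 8 (step 3): P = [4, 5, 8];  Q = [1, 2, 3]
  Insert 1 (step 4): P = [1, 5, 8] / [4];  Q = [1, 2, 3] / [4]
  Insert 6 (step 5): P = [1, 5, 6] / [4, 8];  Q = [1, 2, 3] / [4, 5]
  Insert 3 (step 6): P = [1, 3, 6] / [4, 5] / [8];  Q = [1, 2, 3] / [4, 5] / [6]
  Insert 2 (step 7): P = [1, 2, 6] / [3, 5] / [4] / [8];  Q = [1, 2, 3] / [4, 5] / [6] / [7]
  Insert 7 (step 8): P = [1, 2, 6, 7] / [3, 5] / [4] / [8];  Q = [1, 2, 3, 8] / [4, 5] / [6] / [7]
Final shape: (4, 2, 1, 1).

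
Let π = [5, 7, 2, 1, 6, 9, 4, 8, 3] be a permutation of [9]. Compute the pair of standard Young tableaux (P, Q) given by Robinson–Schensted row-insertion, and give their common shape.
P = [1, 3, 8] / [2, 4, 9] / [5, 6] / [7];  Q = [1, 2, 6] / [3, 5, 8] / [4, 7] / [9];  common shape = (3, 3, 2, 1)

Row-insert the values π_1, π_2, … into P one at a time, bumping the leftmost entry strictly greater than the inserted value down to the next row. The recording tableau Q records, in position (i, j), the step at which that cell was added to P.
  Insert 5 (step 1): P = [5];  Q = [1]
  Insert 7 (step 2): P = [5, 7];  Q = [1, 2]
  Insert 2 (step 3): P = [2, 7] / [5];  Q = [1, 2] / [3]
  Insert 1 (step 4): P = [1, 7] / [2] / [5];  Q = [1, 2] / [3] / [4]
  Insert 6 (step 5): P = [1, 6] / [2, 7] / [5];  Q = [1, 2] / [3, 5] / [4]
  Insert 9 (step 6): P = [1, 6, 9] / [2, 7] / [5];  Q = [1, 2, 6] / [3, 5] / [4]
  Insert 4 (step 7): P = [1, 4, 9] / [2, 6] / [5, 7];  Q = [1, 2, 6] / [3, 5] / [4, 7]
  Insert 8 (step 8): P = [1, 4, 8] / [2, 6, 9] / [5, 7];  Q = [1, 2, 6] / [3, 5, 8] / [4, 7]
  Insert 3 (step 9): P = [1, 3, 8] / [2, 4, 9] / [5, 6] / [7];  Q = [1, 2, 6] / [3, 5, 8] / [4, 7] / [9]
Final shape: (3, 3, 2, 1).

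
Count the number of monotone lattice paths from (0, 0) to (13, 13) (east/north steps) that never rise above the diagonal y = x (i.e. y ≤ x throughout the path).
Number of paths = 742900

By the reflection principle (André's argument), the number of monotone paths to (13, 13) with n ≤ m that never go above y = x is C(26, 13) − C(26, 14) = 10400600 − 9657700 = 742900.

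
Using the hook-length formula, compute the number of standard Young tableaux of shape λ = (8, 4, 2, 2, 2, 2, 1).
# SYT of shape (8, 4, 2, 2, 2, 2, 1) = 277134000

Hook-length formula: f^λ = n! / Π hook(c), product over all cells c of the Young diagram. For λ = (8, 4, 2, 2, 2, 2, 1), n = 21 boxes. Hook lengths by row (left-to-right, top-to-bottom): [14, 12, 7, 6, 4, 3, 2, 1]; [9, 7, 2, 1]; [6, 4]; [5, 3]; [4, 2]; [3, 1]; [1]. Product of hooks = 184354652160. So f^λ = 21! / 184354652160 = 51090942171709440000 / 184354652160 = 277134000.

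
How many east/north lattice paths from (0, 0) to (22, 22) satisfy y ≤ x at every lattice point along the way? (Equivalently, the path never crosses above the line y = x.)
Number of paths = 91482563640

By the reflection principle (André's argument), the number of monotone paths to (22, 22) with n ≤ m that never go above y = x is C(44, 22) − C(44, 23) = 2104098963720 − 2012616400080 = 91482563640.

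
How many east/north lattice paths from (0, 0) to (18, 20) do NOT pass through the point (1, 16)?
Number of paths = 33577898865

Total paths from (0, 0) to (18, 20): C(38, 18) = 33578000610. Paths through (1, 16): (paths (0, 0) → (1, 16)) × (paths (1, 16) → (18, 20)) = C(17, 1) · C(21, 17) = 17 · 5985 = 101745. Avoidance count = 33578000610 − 101745 = 33577898865.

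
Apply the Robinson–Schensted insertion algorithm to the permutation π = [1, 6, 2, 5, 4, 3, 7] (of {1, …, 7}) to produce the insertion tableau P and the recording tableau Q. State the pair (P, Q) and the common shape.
P = [1, 2, 3, 7] / [4] / [5] / [6];  Q = [1, 2, 4, 7] / [3] / [5] / [6];  common shape = (4, 1, 1, 1)

Row-insert the values π_1, π_2, … into P one at a time, bumping the leftmost entry strictly greater than the inserted value down to the next row. The recording tableau Q records, in position (i, j), the step at which that cell was added to P.
  Insert 1 (step 1): P = [1];  Q = [1]
  Insert 6 (step 2): P = [1, 6];  Q = [1, 2]
  Insert 2 (step 3): P = [1, 2] / [6];  Q = [1, 2] / [3]
  Insert 5 (step 4): P = [1, 2, 5] / [6];  Q = [1, 2, 4] / [3]
  Insert 4 (step 5): P = [1, 2, 4] / [5] / [6];  Q = [1, 2, 4] / [3] / [5]
  Insert 3 (step 6): P = [1, 2, 3] / [4] / [5] / [6];  Q = [1, 2, 4] / [3] / [5] / [6]
  Insert 7 (step 7): P = [1, 2, 3, 7] / [4] / [5] / [6];  Q = [1, 2, 4, 7] / [3] / [5] / [6]
Final shape: (4, 1, 1, 1).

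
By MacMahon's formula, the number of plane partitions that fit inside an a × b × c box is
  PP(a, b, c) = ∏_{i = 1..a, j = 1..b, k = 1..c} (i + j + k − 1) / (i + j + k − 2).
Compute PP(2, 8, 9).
PP(2, 8, 9) = 118195220

Evaluate the triple product over i = 1..2, j = 1..8, k = 1..9. The factors are (2/1) · (3/2) · (4/3) · (5/4) · (6/5) · (7/6) · (8/7) · (9/8) · … (144 factors total). The numerators and denominators telescope so the product is an integer; carrying out the multiplication exactly gives PP(2, 8, 9) = 118195220.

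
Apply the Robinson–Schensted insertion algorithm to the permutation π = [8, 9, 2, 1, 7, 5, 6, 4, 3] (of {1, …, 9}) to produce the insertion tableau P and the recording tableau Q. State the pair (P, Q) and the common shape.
P = [1, 3, 6] / [2, 4] / [5, 9] / [7] / [8];  Q = [1, 2, 7] / [3, 5] / [4, 6] / [8] / [9];  common shape = (3, 2, 2, 1, 1)

Row-insert the values π_1, π_2, … into P one at a time, bumping the leftmost entry strictly greater than the inserted value down to the next row. The recording tableau Q records, in position (i, j), the step at which that cell was added to P.
  Insert 8 (step 1): P = [8];  Q = [1]
  Insert 9 (step 2): P = [8, 9];  Q = [1, 2]
  Insert 2 (step 3): P = [2, 9] / [8];  Q = [1, 2] / [3]
  Insert 1 (step 4): P = [1, 9] / [2] / [8];  Q = [1, 2] / [3] / [4]
  Insert 7 (step 5): P = [1, 7] / [2, 9] / [8];  Q = [1, 2] / [3, 5] / [4]
  Insert 5 (step 6): P = [1, 5] / [2, 7] / [8, 9];  Q = [1, 2] / [3, 5] / [4, 6]
  Insert 6 (step 7): P = [1, 5, 6] / [2, 7] / [8, 9];  Q = [1, 2, 7] / [3, 5] / [4, 6]
  Insert 4 (step 8): P = [1, 4, 6] / [2, 5] / [7, 9] / [8];  Q = [1, 2, 7] / [3, 5] / [4, 6] / [8]
  Insert 3 (step 9): P = [1, 3, 6] / [2, 4] / [5, 9] / [7] / [8];  Q = [1, 2, 7] / [3, 5] / [4, 6] / [8] / [9]
Final shape: (3, 2, 2, 1, 1).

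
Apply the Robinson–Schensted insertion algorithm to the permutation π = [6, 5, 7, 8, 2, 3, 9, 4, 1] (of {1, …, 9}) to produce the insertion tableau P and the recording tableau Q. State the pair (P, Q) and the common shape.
P = [1, 3, 4, 9] / [2, 7, 8] / [5] / [6];  Q = [1, 3, 4, 7] / [2, 6, 8] / [5] / [9];  common shape = (4, 3, 1, 1)

Row-insert the values π_1, π_2, … into P one at a time, bumping the leftmost entry strictly greater than the inserted value down to the next row. The recording tableau Q records, in position (i, j), the step at which that cell was added to P.
  Insert 6 (step 1): P = [6];  Q = [1]
  Insert 5 (step 2): P = [5] / [6];  Q = [1] / [2]
  Insert 7 (step 3): P = [5, 7] / [6];  Q = [1, 3] / [2]
  Insert 8 (step 4): P = [5, 7, 8] / [6];  Q = [1, 3, 4] / [2]
  Insert 2 (step 5): P = [2, 7, 8] / [5] / [6];  Q = [1, 3, 4] / [2] / [5]
  Insert 3 (step 6): P = [2, 3, 8] / [5, 7] / [6];  Q = [1, 3, 4] / [2, 6] / [5]
  Insert 9 (step 7): P = [2, 3, 8, 9] / [5, 7] / [6];  Q = [1, 3, 4, 7] / [2, 6] / [5]
  Insert 4 (step 8): P = [2, 3, 4, 9] / [5, 7, 8] / [6];  Q = [1, 3, 4, 7] / [2, 6, 8] / [5]
  Insert 1 (step 9): P = [1, 3, 4, 9] / [2, 7, 8] / [5] / [6];  Q = [1, 3, 4, 7] / [2, 6, 8] / [5] / [9]
Final shape: (4, 3, 1, 1).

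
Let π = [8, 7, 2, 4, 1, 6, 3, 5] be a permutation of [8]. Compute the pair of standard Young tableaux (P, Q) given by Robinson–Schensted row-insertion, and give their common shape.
P = [1, 3, 5] / [2, 4, 6] / [7] / [8];  Q = [1, 4, 6] / [2, 7, 8] / [3] / [5];  common shape = (3, 3, 1, 1)

Row-insert the values π_1, π_2, … into P one at a time, bumping the leftmost entry strictly greater than the inserted value down to the next row. The recording tableau Q records, in position (i, j), the step at which that cell was added to P.
  Insert 8 (step 1): P = [8];  Q = [1]
  Insert 7 (step 2): P = [7] / [8];  Q = [1] / [2]
  Insert 2 (step 3): P = [2] / [7] / [8];  Q = [1] / [2] / [3]
  Insert 4 (step 4): P = [2, 4] / [7] / [8];  Q = [1, 4] / [2] / [3]
  Insert 1 (step 5): P = [1, 4] / [2] / [7] / [8];  Q = [1, 4] / [2] / [3] / [5]
  Insert 6 (step 6): P = [1, 4, 6] / [2] / [7] / [8];  Q = [1, 4, 6] / [2] / [3] / [5]
  Insert 3 (step 7): P = [1, 3, 6] / [2, 4] / [7] / [8];  Q = [1, 4, 6] / [2, 7] / [3] / [5]
  Insert 5 (step 8): P = [1, 3, 5] / [2, 4, 6] / [7] / [8];  Q = [1, 4, 6] / [2, 7, 8] / [3] / [5]
Final shape: (3, 3, 1, 1).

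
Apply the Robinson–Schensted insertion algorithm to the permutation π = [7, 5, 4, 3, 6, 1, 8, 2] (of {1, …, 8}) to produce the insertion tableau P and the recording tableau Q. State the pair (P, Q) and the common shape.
P = [1, 2, 8] / [3, 6] / [4] / [5] / [7];  Q = [1, 5, 7] / [2, 8] / [3] / [4] / [6];  common shape = (3, 2, 1, 1, 1)

Row-insert the values π_1, π_2, … into P one at a time, bumping the leftmost entry strictly greater than the inserted value down to the next row. The recording tableau Q records, in position (i, j), the step at which that cell was added to P.
  Insert 7 (step 1): P = [7];  Q = [1]
  Insert 5 (step 2): P = [5] / [7];  Q = [1] / [2]
  Insert 4 (step 3): P = [4] / [5] / [7];  Q = [1] / [2] / [3]
  Insert 3 (step 4): P = [3] / [4] / [5] / [7];  Q = [1] / [2] / [3] / [4]
  Insert 6 (step 5): P = [3, 6] / [4] / [5] / [7];  Q = [1, 5] / [2] / [3] / [4]
  Insert 1 (step 6): P = [1, 6] / [3] / [4] / [5] / [7];  Q = [1, 5] / [2] / [3] / [4] / [6]
  Insert 8 (step 7): P = [1, 6, 8] / [3] / [4] / [5] / [7];  Q = [1, 5, 7] / [2] / [3] / [4] / [6]
  Insert 2 (step 8): P = [1, 2, 8] / [3, 6] / [4] / [5] / [7];  Q = [1, 5, 7] / [2, 8] / [3] / [4] / [6]
Final shape: (3, 2, 1, 1, 1).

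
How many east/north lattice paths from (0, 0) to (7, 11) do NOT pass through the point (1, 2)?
Number of paths = 16809

Total paths from (0, 0) to (7, 11): C(18, 7) = 31824. Paths through (1, 2): (paths (0, 0) → (1, 2)) × (paths (1, 2) → (7, 11)) = C(3, 1) · C(15, 6) = 3 · 5005 = 15015. Avoidance count = 31824 − 15015 = 16809.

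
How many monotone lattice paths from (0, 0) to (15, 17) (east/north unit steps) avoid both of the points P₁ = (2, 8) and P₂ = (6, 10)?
Number of paths = 459449300

Inclusion–exclusion. Total paths: C(32, 15) = 565722720. Through P₁: C(10, 2)·C(22, 13) = 22383900. Through P₂: C(16, 6)·C(16, 9) = 91611520. Since P₁ is strictly southwest of P₂, a monotone path through both must visit P₁ then P₂; paths through both = C(10, 2)·C(6, 4)·C(16, 9) = 7722000. Avoid both = 565722720 − 22383900 − 91611520 + 7722000 = 459449300.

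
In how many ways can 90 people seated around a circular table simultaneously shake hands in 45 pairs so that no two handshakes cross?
C_45 = 2257117854077248073253720

These noncrossing handshakes are counted by the Catalan number C_n = (1/(n + 1)) · C(2n, n). For n = 45: C_45 = (1/46) · C(90, 45) = 103827421287553411369671120/46 = 2257117854077248073253720.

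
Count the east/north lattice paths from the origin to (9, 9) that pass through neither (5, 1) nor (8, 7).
Number of paths = 27857

Inclusion–exclusion. Total paths: C(18, 9) = 48620. Through P₁: C(6, 5)·C(12, 4) = 2970. Through P₂: C(15, 8)·C(3, 1) = 19305. Since P₁ is strictly southwest of P₂, a monotone path through both must visit P₁ then P₂; paths through both = C(6, 5)·C(9, 3)·C(3, 1) = 1512. Avoid both = 48620 − 2970 − 19305 + 1512 = 27857.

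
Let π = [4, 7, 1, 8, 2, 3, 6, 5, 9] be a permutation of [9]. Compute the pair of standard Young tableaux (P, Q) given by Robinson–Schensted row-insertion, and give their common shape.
P = [1, 2, 3, 5, 9] / [4, 6, 8] / [7];  Q = [1, 2, 4, 7, 9] / [3, 5, 6] / [8];  common shape = (5, 3, 1)

Row-insert the values π_1, π_2, … into P one at a time, bumping the leftmost entry strictly greater than the inserted value down to the next row. The recording tableau Q records, in position (i, j), the step at which that cell was added to P.
  Insert 4 (step 1): P = [4];  Q = [1]
  Insert 7 (step 2): P = [4, 7];  Q = [1, 2]
  Insert 1 (step 3): P = [1, 7] / [4];  Q = [1, 2] / [3]
  Insert 8 (step 4): P = [1, 7, 8] / [4];  Q = [1, 2, 4] / [3]
  Insert 2 (step 5): P = [1, 2, 8] / [4, 7];  Q = [1, 2, 4] / [3, 5]
  Insert 3 (step 6): P = [1, 2, 3] / [4, 7, 8];  Q = [1, 2, 4] / [3, 5, 6]
  Insert 6 (step 7): P = [1, 2, 3, 6] / [4, 7, 8];  Q = [1, 2, 4, 7] / [3, 5, 6]
  Insert 5 (step 8): P = [1, 2, 3, 5] / [4, 6, 8] / [7];  Q = [1, 2, 4, 7] / [3, 5, 6] / [8]
  Insert 9 (step 9): P = [1, 2, 3, 5, 9] / [4, 6, 8] / [7];  Q = [1, 2, 4, 7, 9] / [3, 5, 6] / [8]
Final shape: (5, 3, 1).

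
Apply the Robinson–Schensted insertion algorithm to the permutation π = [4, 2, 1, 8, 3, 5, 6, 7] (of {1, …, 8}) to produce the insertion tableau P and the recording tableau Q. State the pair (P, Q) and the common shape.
P = [1, 3, 5, 6, 7] / [2, 8] / [4];  Q = [1, 4, 6, 7, 8] / [2, 5] / [3];  common shape = (5, 2, 1)

Row-insert the values π_1, π_2, … into P one at a time, bumping the leftmost entry strictly greater than the inserted value down to the next row. The recording tableau Q records, in position (i, j), the step at which that cell was added to P.
  Insert 4 (step 1): P = [4];  Q = [1]
  Insert 2 (step 2): P = [2] / [4];  Q = [1] / [2]
  Insert 1 (step 3): P = [1] / [2] / [4];  Q = [1] / [2] / [3]
  Insert 8 (step 4): P = [1, 8] / [2] / [4];  Q = [1, 4] / [2] / [3]
  Insert 3 (step 5): P = [1, 3] / [2, 8] / [4];  Q = [1, 4] / [2, 5] / [3]
  Insert 5 (step 6): P = [1, 3, 5] / [2, 8] / [4];  Q = [1, 4, 6] / [2, 5] / [3]
  Insert 6 (step 7): P = [1, 3, 5, 6] / [2, 8] / [4];  Q = [1, 4, 6, 7] / [2, 5] / [3]
  Insert 7 (step 8): P = [1, 3, 5, 6, 7] / [2, 8] / [4];  Q = [1, 4, 6, 7, 8] / [2, 5] / [3]
Final shape: (5, 2, 1).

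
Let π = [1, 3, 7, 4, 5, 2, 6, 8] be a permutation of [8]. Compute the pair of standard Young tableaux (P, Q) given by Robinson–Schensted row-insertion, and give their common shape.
P = [1, 2, 4, 5, 6, 8] / [3] / [7];  Q = [1, 2, 3, 5, 7, 8] / [4] / [6];  common shape = (6, 1, 1)

Row-insert the values π_1, π_2, … into P one at a time, bumping the leftmost entry strictly greater than the inserted value down to the next row. The recording tableau Q records, in position (i, j), the step at which that cell was added to P.
  Insert 1 (step 1): P = [1];  Q = [1]
  Insert 3 (step 2): P = [1, 3];  Q = [1, 2]
  Insert 7 (step 3): P = [1, 3, 7];  Q = [1, 2, 3]
  Insert 4 (step 4): P = [1, 3, 4] / [7];  Q = [1, 2, 3] / [4]
  Insert 5 (step 5): P = [1, 3, 4, 5] / [7];  Q = [1, 2, 3, 5] / [4]
  Insert 2 (step 6): P = [1, 2, 4, 5] / [3] / [7];  Q = [1, 2, 3, 5] / [4] / [6]
  Insert 6 (step 7): P = [1, 2, 4, 5, 6] / [3] / [7];  Q = [1, 2, 3, 5, 7] / [4] / [6]
  Insert 8 (step 8): P = [1, 2, 4, 5, 6, 8] / [3] / [7];  Q = [1, 2, 3, 5, 7, 8] / [4] / [6]
Final shape: (6, 1, 1).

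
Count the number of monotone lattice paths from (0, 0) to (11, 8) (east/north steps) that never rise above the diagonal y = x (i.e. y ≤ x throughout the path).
Number of paths = 25194

By the reflection principle (André's argument), the number of monotone paths to (11, 8) with n ≤ m that never go above y = x is C(19, 11) − C(19, 12) = 75582 − 50388 = 25194.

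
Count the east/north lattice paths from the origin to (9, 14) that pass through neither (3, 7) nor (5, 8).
Number of paths = 416600

Inclusion–exclusion. Total paths: C(23, 9) = 817190. Through P₁: C(10, 3)·C(13, 6) = 205920. Through P₂: C(13, 5)·C(10, 4) = 270270. Since P₁ is strictly southwest of P₂, a monotone path through both must visit P₁ then P₂; paths through both = C(10, 3)·C(3, 2)·C(10, 4) = 75600. Avoid both = 817190 − 205920 − 270270 + 75600 = 416600.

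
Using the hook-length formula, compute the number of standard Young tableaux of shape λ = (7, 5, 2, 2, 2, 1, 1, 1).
# SYT of shape (7, 5, 2, 2, 2, 1, 1, 1) = 435352320

Hook-length formula: f^λ = n! / Π hook(c), product over all cells c of the Young diagram. For λ = (7, 5, 2, 2, 2, 1, 1, 1), n = 21 boxes. Hook lengths by row (left-to-right, top-to-bottom): [14, 10, 6, 5, 4, 2, 1]; [11, 7, 3, 2, 1]; [7, 3]; [6, 2]; [5, 1]; [3]; [2]; [1]. Product of hooks = 117355392000. So f^λ = 21! / 117355392000 = 51090942171709440000 / 117355392000 = 435352320.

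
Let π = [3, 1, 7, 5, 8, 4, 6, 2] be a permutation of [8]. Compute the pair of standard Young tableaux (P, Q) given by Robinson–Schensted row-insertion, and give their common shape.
P = [1, 2, 6] / [3, 4, 8] / [5] / [7];  Q = [1, 3, 5] / [2, 4, 7] / [6] / [8];  common shape = (3, 3, 1, 1)

Row-insert the values π_1, π_2, … into P one at a time, bumping the leftmost entry strictly greater than the inserted value down to the next row. The recording tableau Q records, in position (i, j), the step at which that cell was added to P.
  Insert 3 (step 1): P = [3];  Q = [1]
  Insert 1 (step 2): P = [1] / [3];  Q = [1] / [2]
  Insert 7 (step 3): P = [1, 7] / [3];  Q = [1, 3] / [2]
  Insert 5 (step 4): P = [1, 5] / [3, 7];  Q = [1, 3] / [2, 4]
  Insert 8 (step 5): P = [1, 5, 8] / [3, 7];  Q = [1, 3, 5] / [2, 4]
  Insert 4 (step 6): P = [1, 4, 8] / [3, 5] / [7];  Q = [1, 3, 5] / [2, 4] / [6]
  Insert 6 (step 7): P = [1, 4, 6] / [3, 5, 8] / [7];  Q = [1, 3, 5] / [2, 4, 7] / [6]
  Insert 2 (step 8): P = [1, 2, 6] / [3, 4, 8] / [5] / [7];  Q = [1, 3, 5] / [2, 4, 7] / [6] / [8]
Final shape: (3, 3, 1, 1).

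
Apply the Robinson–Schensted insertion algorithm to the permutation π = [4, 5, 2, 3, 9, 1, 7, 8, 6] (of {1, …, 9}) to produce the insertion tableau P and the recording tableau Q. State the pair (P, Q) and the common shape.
P = [1, 3, 6, 8] / [2, 5, 7] / [4, 9];  Q = [1, 2, 5, 8] / [3, 4, 7] / [6, 9];  common shape = (4, 3, 2)

Row-insert the values π_1, π_2, … into P one at a time, bumping the leftmost entry strictly greater than the inserted value down to the next row. The recording tableau Q records, in position (i, j), the step at which that cell was added to P.
  Insert 4 (step 1): P = [4];  Q = [1]
  Insert 5 (step 2): P = [4, 5];  Q = [1, 2]
  Insert 2 (step 3): P = [2, 5] / [4];  Q = [1, 2] / [3]
  Insert 3 (step 4): P = [2, 3] / [4, 5];  Q = [1, 2] / [3, 4]
  Insert 9 (step 5): P = [2, 3, 9] / [4, 5];  Q = [1, 2, 5] / [3, 4]
  Insert 1 (step 6): P = [1, 3, 9] / [2, 5] / [4];  Q = [1, 2, 5] / [3, 4] / [6]
  Insert 7 (step 7): P = [1, 3, 7] / [2, 5, 9] / [4];  Q = [1, 2, 5] / [3, 4, 7] / [6]
  Insert 8 (step 8): P = [1, 3, 7, 8] / [2, 5, 9] / [4];  Q = [1, 2, 5, 8] / [3, 4, 7] / [6]
  Insert 6 (step 9): P = [1, 3, 6, 8] / [2, 5, 7] / [4, 9];  Q = [1, 2, 5, 8] / [3, 4, 7] / [6, 9]
Final shape: (4, 3, 2).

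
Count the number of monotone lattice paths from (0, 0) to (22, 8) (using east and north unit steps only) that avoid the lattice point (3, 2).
Number of paths = 4081925

Total paths from (0, 0) to (22, 8): C(30, 22) = 5852925. Paths through (3, 2): (paths (0, 0) → (3, 2)) × (paths (3, 2) → (22, 8)) = C(5, 3) · C(25, 19) = 10 · 177100 = 1771000. Avoidance count = 5852925 − 1771000 = 4081925.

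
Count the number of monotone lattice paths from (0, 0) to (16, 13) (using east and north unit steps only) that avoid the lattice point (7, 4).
Number of paths = 51819315

Total paths from (0, 0) to (16, 13): C(29, 16) = 67863915. Paths through (7, 4): (paths (0, 0) → (7, 4)) × (paths (7, 4) → (16, 13)) = C(11, 7) · C(18, 9) = 330 · 48620 = 16044600. Avoidance count = 67863915 − 16044600 = 51819315.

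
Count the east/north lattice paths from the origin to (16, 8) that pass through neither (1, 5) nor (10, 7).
Number of paths = 596749

Inclusion–exclusion. Total paths: C(24, 16) = 735471. Through P₁: C(6, 1)·C(18, 15) = 4896. Through P₂: C(17, 10)·C(7, 6) = 136136. Since P₁ is strictly southwest of P₂, a monotone path through both must visit P₁ then P₂; paths through both = C(6, 1)·C(11, 9)·C(7, 6) = 2310. Avoid both = 735471 − 4896 − 136136 + 2310 = 596749.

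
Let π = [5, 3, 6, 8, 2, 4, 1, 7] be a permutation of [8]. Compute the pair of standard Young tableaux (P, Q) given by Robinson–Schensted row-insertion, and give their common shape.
P = [1, 4, 7] / [2, 6, 8] / [3] / [5];  Q = [1, 3, 4] / [2, 6, 8] / [5] / [7];  common shape = (3, 3, 1, 1)

Row-insert the values π_1, π_2, … into P one at a time, bumping the leftmost entry strictly greater than the inserted value down to the next row. The recording tableau Q records, in position (i, j), the step at which that cell was added to P.
  Insert 5 (step 1): P = [5];  Q = [1]
  Insert 3 (step 2): P = [3] / [5];  Q = [1] / [2]
  Insert 6 (step 3): P = [3, 6] / [5];  Q = [1, 3] / [2]
  Insert 8 (step 4): P = [3, 6, 8] / [5];  Q = [1, 3, 4] / [2]
  Insert 2 (step 5): P = [2, 6, 8] / [3] / [5];  Q = [1, 3, 4] / [2] / [5]
  Insert 4 (step 6): P = [2, 4, 8] / [3, 6] / [5];  Q = [1, 3, 4] / [2, 6] / [5]
  Insert 1 (step 7): P = [1, 4, 8] / [2, 6] / [3] / [5];  Q = [1, 3, 4] / [2, 6] / [5] / [7]
  Insert 7 (step 8): P = [1, 4, 7] / [2, 6, 8] / [3] / [5];  Q = [1, 3, 4] / [2, 6, 8] / [5] / [7]
Final shape: (3, 3, 1, 1).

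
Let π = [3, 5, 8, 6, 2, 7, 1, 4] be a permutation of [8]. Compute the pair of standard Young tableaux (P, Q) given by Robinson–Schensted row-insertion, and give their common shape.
P = [1, 4, 6, 7] / [2, 5] / [3] / [8];  Q = [1, 2, 3, 6] / [4, 8] / [5] / [7];  common shape = (4, 2, 1, 1)

Row-insert the values π_1, π_2, … into P one at a time, bumping the leftmost entry strictly greater than the inserted value down to the next row. The recording tableau Q records, in position (i, j), the step at which that cell was added to P.
  Insert 3 (step 1): P = [3];  Q = [1]
  Insert 5 (step 2): P = [3, 5];  Q = [1, 2]
  Insert 8 (step 3): P = [3, 5, 8];  Q = [1, 2, 3]
  Insert 6 (step 4): P = [3, 5, 6] / [8];  Q = [1, 2, 3] / [4]
  Insert 2 (step 5): P = [2, 5, 6] / [3] / [8];  Q = [1, 2, 3] / [4] / [5]
  Insert 7 (step 6): P = [2, 5, 6, 7] / [3] / [8];  Q = [1, 2, 3, 6] / [4] / [5]
  Insert 1 (step 7): P = [1, 5, 6, 7] / [2] / [3] / [8];  Q = [1, 2, 3, 6] / [4] / [5] / [7]
  Insert 4 (step 8): P = [1, 4, 6, 7] / [2, 5] / [3] / [8];  Q = [1, 2, 3, 6] / [4, 8] / [5] / [7]
Final shape: (4, 2, 1, 1).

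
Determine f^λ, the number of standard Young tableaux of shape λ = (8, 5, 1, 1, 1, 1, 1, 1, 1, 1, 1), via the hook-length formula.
# SYT of shape (8, 5, 1, 1, 1, 1, 1, 1, 1, 1, 1) = 50807900

Hook-length formula: f^λ = n! / Π hook(c), product over all cells c of the Young diagram. For λ = (8, 5, 1, 1, 1, 1, 1, 1, 1, 1, 1), n = 22 boxes. Hook lengths by row (left-to-right, top-to-bottom): [18, 8, 7, 6, 5, 3, 2, 1]; [14, 4, 3, 2, 1]; [9]; [8]; [7]; [6]; [5]; [4]; [3]; [2]; [1]. Product of hooks = 22122558259200. So f^λ = 22! / 22122558259200 = 1124000727777607680000 / 22122558259200 = 50807900.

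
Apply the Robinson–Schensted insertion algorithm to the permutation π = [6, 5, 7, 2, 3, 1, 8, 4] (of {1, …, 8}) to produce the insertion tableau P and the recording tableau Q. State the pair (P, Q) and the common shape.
P = [1, 3, 4] / [2, 7, 8] / [5] / [6];  Q = [1, 3, 7] / [2, 5, 8] / [4] / [6];  common shape = (3, 3, 1, 1)

Row-insert the values π_1, π_2, … into P one at a time, bumping the leftmost entry strictly greater than the inserted value down to the next row. The recording tableau Q records, in position (i, j), the step at which that cell was added to P.
  Insert 6 (step 1): P = [6];  Q = [1]
  Insert 5 (step 2): P = [5] / [6];  Q = [1] / [2]
  Insert 7 (step 3): P = [5, 7] / [6];  Q = [1, 3] / [2]
  Insert 2 (step 4): P = [2, 7] / [5] / [6];  Q = [1, 3] / [2] / [4]
  Insert 3 (step 5): P = [2, 3] / [5, 7] / [6];  Q = [1, 3] / [2, 5] / [4]
  Insert 1 (step 6): P = [1, 3] / [2, 7] / [5] / [6];  Q = [1, 3] / [2, 5] / [4] / [6]
  Insert 8 (step 7): P = [1, 3, 8] / [2, 7] / [5] / [6];  Q = [1, 3, 7] / [2, 5] / [4] / [6]
  Insert 4 (step 8): P = [1, 3, 4] / [2, 7, 8] / [5] / [6];  Q = [1, 3, 7] / [2, 5, 8] / [4] / [6]
Final shape: (3, 3, 1, 1).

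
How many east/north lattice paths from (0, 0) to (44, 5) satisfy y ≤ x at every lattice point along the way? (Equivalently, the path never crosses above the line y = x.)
Number of paths = 1695008

By the reflection principle (André's argument), the number of monotone paths to (44, 5) with n ≤ m that never go above y = x is C(49, 44) − C(49, 45) = 1906884 − 211876 = 1695008.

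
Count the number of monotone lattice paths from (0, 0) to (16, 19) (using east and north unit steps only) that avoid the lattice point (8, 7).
Number of paths = 3249312000

Total paths from (0, 0) to (16, 19): C(35, 16) = 4059928950. Paths through (8, 7): (paths (0, 0) → (8, 7)) × (paths (8, 7) → (16, 19)) = C(15, 8) · C(20, 8) = 6435 · 125970 = 810616950. Avoidance count = 4059928950 − 810616950 = 3249312000.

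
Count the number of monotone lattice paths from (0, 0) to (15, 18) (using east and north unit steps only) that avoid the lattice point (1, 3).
Number of paths = 726923280

Total paths from (0, 0) to (15, 18): C(33, 15) = 1037158320. Paths through (1, 3): (paths (0, 0) → (1, 3)) × (paths (1, 3) → (15, 18)) = C(4, 1) · C(29, 14) = 4 · 77558760 = 310235040. Avoidance count = 1037158320 − 310235040 = 726923280.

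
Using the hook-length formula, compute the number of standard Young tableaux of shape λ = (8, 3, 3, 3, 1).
# SYT of shape (8, 3, 3, 3, 1) = 2858856

Hook-length formula: f^λ = n! / Π hook(c), product over all cells c of the Young diagram. For λ = (8, 3, 3, 3, 1), n = 18 boxes. Hook lengths by row (left-to-right, top-to-bottom): [12, 10, 9, 5, 4, 3, 2, 1]; [6, 4, 3]; [5, 3, 2]; [4, 2, 1]; [1]. Product of hooks = 2239488000. So f^λ = 18! / 2239488000 = 6402373705728000 / 2239488000 = 2858856.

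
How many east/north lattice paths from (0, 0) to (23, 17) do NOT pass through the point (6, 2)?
Number of paths = 72892142640

Total paths from (0, 0) to (23, 17): C(40, 23) = 88732378800. Paths through (6, 2): (paths (0, 0) → (6, 2)) × (paths (6, 2) → (23, 17)) = C(8, 6) · C(32, 17) = 28 · 565722720 = 15840236160. Avoidance count = 88732378800 − 15840236160 = 72892142640.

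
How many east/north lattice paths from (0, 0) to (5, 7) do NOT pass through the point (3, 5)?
Number of paths = 456

Total paths from (0, 0) to (5, 7): C(12, 5) = 792. Paths through (3, 5): (paths (0, 0) → (3, 5)) × (paths (3, 5) → (5, 7)) = C(8, 3) · C(4, 2) = 56 · 6 = 336. Avoidance count = 792 − 336 = 456.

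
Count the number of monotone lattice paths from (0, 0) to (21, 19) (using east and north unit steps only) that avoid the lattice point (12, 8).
Number of paths = 110124487200

Total paths from (0, 0) to (21, 19): C(40, 21) = 131282408400. Paths through (12, 8): (paths (0, 0) → (12, 8)) × (paths (12, 8) → (21, 19)) = C(20, 12) · C(20, 9) = 125970 · 167960 = 21157921200. Avoidance count = 131282408400 − 21157921200 = 110124487200.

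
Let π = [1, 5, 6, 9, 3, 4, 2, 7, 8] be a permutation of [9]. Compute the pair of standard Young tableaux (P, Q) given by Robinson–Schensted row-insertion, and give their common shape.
P = [1, 2, 4, 7, 8] / [3, 6, 9] / [5];  Q = [1, 2, 3, 4, 9] / [5, 6, 8] / [7];  common shape = (5, 3, 1)

Row-insert the values π_1, π_2, … into P one at a time, bumping the leftmost entry strictly greater than the inserted value down to the next row. The recording tableau Q records, in position (i, j), the step at which that cell was added to P.
  Insert 1 (step 1): P = [1];  Q = [1]
  Insert 5 (step 2): P = [1, 5];  Q = [1, 2]
  Insert 6 (step 3): P = [1, 5, 6];  Q = [1, 2, 3]
  Insert 9 (step 4): P = [1, 5, 6, 9];  Q = [1, 2, 3, 4]
  Insert 3 (step 5): P = [1, 3, 6, 9] / [5];  Q = [1, 2, 3, 4] / [5]
  Insert 4 (step 6): P = [1, 3, 4, 9] / [5, 6];  Q = [1, 2, 3, 4] / [5, 6]
  Insert 2 (step 7): P = [1, 2, 4, 9] / [3, 6] / [5];  Q = [1, 2, 3, 4] / [5, 6] / [7]
  Insert 7 (step 8): P = [1, 2, 4, 7] / [3, 6, 9] / [5];  Q = [1, 2, 3, 4] / [5, 6, 8] / [7]
  Insert 8 (step 9): P = [1, 2, 4, 7, 8] / [3, 6, 9] / [5];  Q = [1, 2, 3, 4, 9] / [5, 6, 8] / [7]
Final shape: (5, 3, 1).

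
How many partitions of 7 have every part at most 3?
p(7, parts ≤ 3) = 8

Partitions of 7 with all parts ≤ 3: 3+3+1, 3+2+2, 3+2+1+1, 3+1+1+1+1, 2+2+2+1, 2+2+1+1+1, 2+1+1+1+1+1, 1+1+1+1+1+1+1. Count = 8.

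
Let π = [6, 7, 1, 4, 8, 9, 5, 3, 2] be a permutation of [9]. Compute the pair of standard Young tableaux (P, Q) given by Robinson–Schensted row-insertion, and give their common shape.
P = [1, 2, 5, 9] / [3, 7, 8] / [4] / [6];  Q = [1, 2, 5, 6] / [3, 4, 7] / [8] / [9];  common shape = (4, 3, 1, 1)

Row-insert the values π_1, π_2, … into P one at a time, bumping the leftmost entry strictly greater than the inserted value down to the next row. The recording tableau Q records, in position (i, j), the step at which that cell was added to P.
  Insert 6 (step 1): P = [6];  Q = [1]
  Insert 7 (step 2): P = [6, 7];  Q = [1, 2]
  Insert 1 (step 3): P = [1, 7] / [6];  Q = [1, 2] / [3]
  Insert 4 (step 4): P = [1, 4] / [6, 7];  Q = [1, 2] / [3, 4]
  Insert 8 (step 5): P = [1, 4, 8] / [6, 7];  Q = [1, 2, 5] / [3, 4]
  Insert 9 (step 6): P = [1, 4, 8, 9] / [6, 7];  Q = [1, 2, 5, 6] / [3, 4]
  Insert 5 (step 7): P = [1, 4, 5, 9] / [6, 7, 8];  Q = [1, 2, 5, 6] / [3, 4, 7]
  Insert 3 (step 8): P = [1, 3, 5, 9] / [4, 7, 8] / [6];  Q = [1, 2, 5, 6] / [3, 4, 7] / [8]
  Insert 2 (step 9): P = [1, 2, 5, 9] / [3, 7, 8] / [4] / [6];  Q = [1, 2, 5, 6] / [3, 4, 7] / [8] / [9]
Final shape: (4, 3, 1, 1).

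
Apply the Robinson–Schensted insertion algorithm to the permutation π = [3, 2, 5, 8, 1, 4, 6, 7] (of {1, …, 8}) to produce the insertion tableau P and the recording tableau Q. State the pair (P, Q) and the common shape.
P = [1, 4, 6, 7] / [2, 5, 8] / [3];  Q = [1, 3, 4, 8] / [2, 6, 7] / [5];  common shape = (4, 3, 1)

Row-insert the values π_1, π_2, … into P one at a time, bumping the leftmost entry strictly greater than the inserted value down to the next row. The recording tableau Q records, in position (i, j), the step at which that cell was added to P.
  Insert 3 (step 1): P = [3];  Q = [1]
  Insert 2 (step 2): P = [2] / [3];  Q = [1] / [2]
  Insert 5 (step 3): P = [2, 5] / [3];  Q = [1, 3] / [2]
  Insert 8 (step 4): P = [2, 5, 8] / [3];  Q = [1, 3, 4] / [2]
  Insert 1 (step 5): P = [1, 5, 8] / [2] / [3];  Q = [1, 3, 4] / [2] / [5]
  Insert 4 (step 6): P = [1, 4, 8] / [2, 5] / [3];  Q = [1, 3, 4] / [2, 6] / [5]
  Insert 6 (step 7): P = [1, 4, 6] / [2, 5, 8] / [3];  Q = [1, 3, 4] / [2, 6, 7] / [5]
  Insert 7 (step 8): P = [1, 4, 6, 7] / [2, 5, 8] / [3];  Q = [1, 3, 4, 8] / [2, 6, 7] / [5]
Final shape: (4, 3, 1).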